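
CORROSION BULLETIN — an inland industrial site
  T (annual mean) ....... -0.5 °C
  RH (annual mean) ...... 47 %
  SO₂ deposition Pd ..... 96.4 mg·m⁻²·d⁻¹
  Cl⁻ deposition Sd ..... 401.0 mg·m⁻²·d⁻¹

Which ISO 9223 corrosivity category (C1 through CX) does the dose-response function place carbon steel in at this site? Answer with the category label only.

C3

carbon steel: f(T) = +0.150·(T−10) [T≤10 °C] = -1.5750
  sulphur-dioxide contribution → 10.09 μm/a
  chloride contribution → 19.38 μm/a
  total first-year rate 29.48 μm/a
29.5 μm/a falls in (25, 50] for carbon steel → category C3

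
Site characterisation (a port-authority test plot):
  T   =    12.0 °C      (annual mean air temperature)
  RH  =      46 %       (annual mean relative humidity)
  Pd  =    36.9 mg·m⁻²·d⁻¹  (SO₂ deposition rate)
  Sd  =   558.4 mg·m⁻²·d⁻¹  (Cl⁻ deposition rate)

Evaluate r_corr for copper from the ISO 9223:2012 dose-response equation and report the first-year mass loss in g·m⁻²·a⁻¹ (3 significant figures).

copper: temperature factor f = -0.080·(2.0) = -0.1600
  SO₂ term: 0.0053·36.9^0.26·exp(0.059·46-0.1600) = 0.1741
  Cl⁻ term: 0.01025·558.4^0.27·exp(0.036·46+0.049·12.0) = 0.5333
  r_corr = 0.1741 + 0.5333 = 0.7074 μm/a
Convert to mass loss: 0.7074 μm/a × 8.96 g/cm³ = 6.338 g·m⁻²·a⁻¹

r_corr = 6.34 g·m⁻²·a⁻¹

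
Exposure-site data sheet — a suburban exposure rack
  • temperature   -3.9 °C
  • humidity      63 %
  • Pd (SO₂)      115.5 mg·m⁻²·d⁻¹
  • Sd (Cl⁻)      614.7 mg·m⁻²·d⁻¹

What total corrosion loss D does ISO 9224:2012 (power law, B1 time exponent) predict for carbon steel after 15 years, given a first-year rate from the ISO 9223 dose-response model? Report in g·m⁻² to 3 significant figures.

carbon steel: f(T) = +0.150·(T−10) [T≤10 °C] = -2.0850
  SO₂ term: 1.77·115.5^0.52·exp(0.02·63-2.0850) = 9.167
  Sd branch = 0.102·Sd^0.62·e^(0.033·RH+0.04·T) = 37.39 μm/a
  sum: 9.167 + 37.39 → r_corr = 46.55 μm/a
ISO 9224: D(t) = r_corr · t^b with b = 0.523 (carbon steel, B1)
  D(15) = 46.55 × 15^0.523 = 46.55 × 4.122 = 191.9 μm
  Mass loss = 191.9 μm × 7.85 g/cm³ = 1506 g·m⁻²

D(15) = 1.51e+03 g·m⁻²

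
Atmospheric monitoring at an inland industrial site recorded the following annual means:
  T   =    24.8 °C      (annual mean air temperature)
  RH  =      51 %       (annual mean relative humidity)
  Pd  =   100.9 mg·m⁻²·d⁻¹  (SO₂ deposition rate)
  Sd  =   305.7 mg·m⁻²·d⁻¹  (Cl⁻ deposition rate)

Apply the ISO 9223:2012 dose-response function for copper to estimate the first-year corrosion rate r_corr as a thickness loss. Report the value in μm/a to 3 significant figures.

r_corr = 1.13 μm/a

copper: T>10 °C ⇒ hinge -0.080·(24.8−10) = -1.1840
  sulphur-dioxide contribution → 0.1091 μm/a
  chloride contribution → 1.016 μm/a
  total first-year rate 1.125 μm/a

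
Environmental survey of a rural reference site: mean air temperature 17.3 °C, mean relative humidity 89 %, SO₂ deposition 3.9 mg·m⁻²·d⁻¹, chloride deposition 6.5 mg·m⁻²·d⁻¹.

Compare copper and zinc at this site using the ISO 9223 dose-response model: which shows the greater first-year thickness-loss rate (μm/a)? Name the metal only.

copper

copper: T>10 °C ⇒ hinge -0.080·(17.3−10) = -0.5840
  sulphur-dioxide contribution → 0.8032 μm/a
  chloride contribution → 0.9769 μm/a
  ⇒ r_corr(copper) = 1.78 μm/a
zinc: temperature factor f = -0.071·(7.3) = -0.5183
  sulphur-dioxide contribution → 0.8386 μm/a
  chloride contribution → 0.4511 μm/a
  total first-year rate 1.29 μm/a
Ordering by μm/a: copper (1.78) > zinc (1.29)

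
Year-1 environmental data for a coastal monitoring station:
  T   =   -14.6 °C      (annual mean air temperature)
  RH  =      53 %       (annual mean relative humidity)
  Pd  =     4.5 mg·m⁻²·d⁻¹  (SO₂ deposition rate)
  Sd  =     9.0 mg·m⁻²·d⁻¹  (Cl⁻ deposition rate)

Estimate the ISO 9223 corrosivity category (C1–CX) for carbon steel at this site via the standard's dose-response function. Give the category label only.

carbon steel: f(T) = +0.150·(T−10) [T≤10 °C] = -3.6900
  sulphur-dioxide contribution → 0.2789 μm/a
  chloride contribution → 1.277 μm/a
  total first-year rate 1.556 μm/a
1.56 μm/a falls in (1.3, 25] for carbon steel → category C2

C2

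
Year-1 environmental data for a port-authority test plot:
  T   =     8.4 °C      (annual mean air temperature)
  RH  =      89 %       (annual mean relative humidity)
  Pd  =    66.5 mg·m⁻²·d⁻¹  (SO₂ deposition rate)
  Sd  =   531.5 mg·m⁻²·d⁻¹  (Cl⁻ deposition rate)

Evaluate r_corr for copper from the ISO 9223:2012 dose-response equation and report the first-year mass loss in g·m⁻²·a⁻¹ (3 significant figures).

r_corr = 40.6 g·m⁻²·a⁻¹

copper: f(T) = +0.126·(T−10) [T≤10 °C] = -0.2016
  Pd branch = 0.0053·Pd^0.26·e^(0.059·RH+f) = 2.461 μm/a
  Sd branch = 0.01025·Sd^0.27·e^(0.036·RH+0.049·T) = 2.074 μm/a
  r_corr = 2.461 + 2.074 = 4.535 μm/a
Convert to mass loss: 4.535 μm/a × 8.96 g/cm³ = 40.64 g·m⁻²·a⁻¹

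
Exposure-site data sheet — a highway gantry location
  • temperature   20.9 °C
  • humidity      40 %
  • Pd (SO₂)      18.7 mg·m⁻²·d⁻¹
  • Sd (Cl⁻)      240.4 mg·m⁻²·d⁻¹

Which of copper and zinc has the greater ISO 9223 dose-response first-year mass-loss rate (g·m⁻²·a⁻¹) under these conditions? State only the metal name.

copper: T>10 °C ⇒ hinge -0.080·(20.9−10) = -0.8720
  Pd branch = 0.0053·Pd^0.26·e^(0.059·RH+f) = 0.05026 μm/a
  Cl⁻ term: 0.01025·240.4^0.27·exp(0.036·40+0.049·20.9) = 0.5293
  sum: 0.05026 + 0.5293 → r_corr = 0.5796 μm/a
  mass loss = 0.5796 μm/a × 8.96 g/cm³ = 5.193 g·m⁻²·a⁻¹
zinc: f(T) = -0.071·(T−10) [T>10 °C] = -0.7739
  Pd branch = 0.0129·Pd^0.44·e^(0.046·RH+f) = 0.1359 μm/a
  Cl⁻ term: 0.0175·240.4^0.57·exp(0.008·40+0.085·20.9) = 3.241
  sum: 0.1359 + 3.241 → r_corr = 3.377 μm/a
  mass loss = 3.377 μm/a × 7.14 g/cm³ = 24.11 g·m⁻²·a⁻¹
Ordering by g·m⁻²·a⁻¹: zinc (24.1) > copper (5.19)

zinc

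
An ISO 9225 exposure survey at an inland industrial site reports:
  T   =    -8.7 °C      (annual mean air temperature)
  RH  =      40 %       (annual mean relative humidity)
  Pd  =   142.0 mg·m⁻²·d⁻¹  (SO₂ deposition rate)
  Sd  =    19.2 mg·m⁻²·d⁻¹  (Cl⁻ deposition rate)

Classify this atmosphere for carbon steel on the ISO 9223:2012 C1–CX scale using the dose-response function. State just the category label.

carbon steel: temperature factor f = +0.150·(-18.7) = -2.8050
  SO₂ term: 1.77·142.0^0.52·exp(0.02·40-2.8050) = 3.136
  Sd branch = 0.102·Sd^0.62·e^(0.033·RH+0.04·T) = 1.684 μm/a
  r_corr = 3.136 + 1.684 = 4.82 μm/a
Category bounds: 1.3…25 μm/a bracket r_corr ⇒ C2

C2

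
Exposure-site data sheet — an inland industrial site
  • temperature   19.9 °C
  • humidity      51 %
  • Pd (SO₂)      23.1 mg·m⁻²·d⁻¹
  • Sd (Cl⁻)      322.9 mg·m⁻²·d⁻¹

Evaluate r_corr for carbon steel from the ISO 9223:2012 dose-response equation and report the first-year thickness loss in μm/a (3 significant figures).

carbon steel: T>10 °C ⇒ hinge -0.054·(19.9−10) = -0.5346
  Pd branch = 1.77·Pd^0.52·e^(0.02·RH+f) = 14.72 μm/a
  Cl⁻ term: 0.102·322.9^0.62·exp(0.033·51+0.04·19.9) = 43.74
  r_corr = 14.72 + 43.74 = 58.45 μm/a

r_corr = 58.5 μm/a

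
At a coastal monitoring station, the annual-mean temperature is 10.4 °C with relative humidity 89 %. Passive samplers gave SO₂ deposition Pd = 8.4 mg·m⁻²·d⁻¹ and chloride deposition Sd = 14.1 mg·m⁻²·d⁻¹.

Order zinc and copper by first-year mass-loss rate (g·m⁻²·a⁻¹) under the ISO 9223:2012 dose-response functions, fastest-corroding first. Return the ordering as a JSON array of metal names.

zinc: f(T) = -0.071·(T−10) [T>10 °C] = -0.0284
  sulphur-dioxide contribution → 1.918 μm/a
  chloride contribution → 0.3901 μm/a
  total first-year rate 2.309 μm/a
  mass loss = 2.309 μm/a × 7.14 g/cm³ = 16.48 g·m⁻²·a⁻¹
copper: temperature factor f = -0.080·(0.4) = -0.0320
  sulphur-dioxide contribution → 1.703 μm/a
  chloride contribution → 0.8586 μm/a
  ⇒ r_corr(copper) = 2.561 μm/a
  mass loss = 2.561 μm/a × 8.96 g/cm³ = 22.95 g·m⁻²·a⁻¹
Ordering by g·m⁻²·a⁻¹: copper (23) > zinc (16.5)

["copper", "zinc"]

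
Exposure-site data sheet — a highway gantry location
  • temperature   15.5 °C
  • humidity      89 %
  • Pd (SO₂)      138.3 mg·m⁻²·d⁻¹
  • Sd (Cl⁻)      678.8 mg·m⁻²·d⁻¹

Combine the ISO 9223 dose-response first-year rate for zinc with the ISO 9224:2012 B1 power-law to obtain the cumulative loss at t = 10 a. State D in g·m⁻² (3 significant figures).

D(10) = 467 g·m⁻²

zinc: temperature factor f = -0.071·(5.5) = -0.3905
  sulphur-dioxide contribution → 4.581 μm/a
  chloride contribution → 5.477 μm/a
  total first-year rate 10.06 μm/a
Long-term exponent b (ISO 9224 Table 2, B1) = 0.813
  D(10) = 10.06 × 10^0.813 = 10.06 × 6.501 = 65.39 μm
  Mass loss = 65.39 μm × 7.14 g/cm³ = 466.9 g·m⁻²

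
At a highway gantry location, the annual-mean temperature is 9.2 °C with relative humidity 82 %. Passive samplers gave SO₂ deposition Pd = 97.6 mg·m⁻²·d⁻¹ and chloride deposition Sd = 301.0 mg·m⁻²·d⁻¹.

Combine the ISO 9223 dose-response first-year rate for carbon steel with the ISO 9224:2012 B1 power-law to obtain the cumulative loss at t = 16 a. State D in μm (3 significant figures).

D(16) = 697 μm

carbon steel: temperature factor f = +0.150·(-0.8) = -0.1200
  sulphur-dioxide contribution → 87.62 μm/a
  chloride contribution → 75.92 μm/a
  ⇒ r_corr(carbon steel) = 163.5 μm/a
ISO 9224: D(t) = r_corr · t^b with b = 0.523 (carbon steel, B1)
  D(16) = 163.5 × 16^0.523 = 163.5 × 4.263 = 697.2 μm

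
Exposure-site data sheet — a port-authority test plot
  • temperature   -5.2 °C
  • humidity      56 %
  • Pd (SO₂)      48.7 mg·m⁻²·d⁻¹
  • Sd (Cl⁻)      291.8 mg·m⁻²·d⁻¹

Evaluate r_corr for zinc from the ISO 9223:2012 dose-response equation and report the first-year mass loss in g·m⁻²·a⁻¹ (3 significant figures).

zinc: f(T) = +0.038·(T−10) [T≤10 °C] = -0.5776
  Pd branch = 0.0129·Pd^0.44·e^(0.046·RH+f) = 0.526 μm/a
  Sd branch = 0.0175·Sd^0.57·e^(0.008·RH+0.085·T) = 0.4474 μm/a
  sum: 0.526 + 0.4474 → r_corr = 0.9735 μm/a
Convert to mass loss: 0.9735 μm/a × 7.14 g/cm³ = 6.951 g·m⁻²·a⁻¹

r_corr = 6.95 g·m⁻²·a⁻¹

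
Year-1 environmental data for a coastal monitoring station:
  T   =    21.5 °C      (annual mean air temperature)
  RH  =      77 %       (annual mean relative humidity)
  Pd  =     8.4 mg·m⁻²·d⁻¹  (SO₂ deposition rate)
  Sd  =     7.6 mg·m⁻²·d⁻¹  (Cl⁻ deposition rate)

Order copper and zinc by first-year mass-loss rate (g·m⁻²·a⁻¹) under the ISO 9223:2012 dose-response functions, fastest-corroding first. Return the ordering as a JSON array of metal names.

copper: T>10 °C ⇒ hinge -0.080·(21.5−10) = -0.9200
  Pd branch = 0.0053·Pd^0.26·e^(0.059·RH+f) = 0.3452 μm/a
  Sd branch = 0.01025·Sd^0.27·e^(0.036·RH+0.049·T) = 0.8127 μm/a
  r_corr = 0.3452 + 0.8127 = 1.158 μm/a
  mass loss = 1.158 μm/a × 8.96 g/cm³ = 10.37 g·m⁻²·a⁻¹
zinc: T>10 °C ⇒ hinge -0.071·(21.5−10) = -0.8165
  Pd branch = 0.0129·Pd^0.44·e^(0.046·RH+f) = 0.5023 μm/a
  Sd branch = 0.0175·Sd^0.57·e^(0.008·RH+0.085·T) = 0.6402 μm/a
  sum: 0.5023 + 0.6402 → r_corr = 1.142 μm/a
  mass loss = 1.142 μm/a × 7.14 g/cm³ = 8.157 g·m⁻²·a⁻¹
Ordering by g·m⁻²·a⁻¹: copper (10.4) > zinc (8.16)

["copper", "zinc"]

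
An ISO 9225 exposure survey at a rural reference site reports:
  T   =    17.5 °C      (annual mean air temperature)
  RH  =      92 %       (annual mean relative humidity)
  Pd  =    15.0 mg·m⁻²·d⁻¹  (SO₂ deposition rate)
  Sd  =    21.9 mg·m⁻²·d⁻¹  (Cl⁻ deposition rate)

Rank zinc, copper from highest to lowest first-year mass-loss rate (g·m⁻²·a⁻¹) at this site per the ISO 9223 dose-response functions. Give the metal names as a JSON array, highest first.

["copper", "zinc"]

zinc: f(T) = -0.071·(T−10) [T>10 °C] = -0.5325
  Pd branch = 0.0129·Pd^0.44·e^(0.046·RH+f) = 1.717 μm/a
  Sd branch = 0.0175·Sd^0.57·e^(0.008·RH+0.085·T) = 0.9392 μm/a
  r_corr = 1.717 + 0.9392 = 2.656 μm/a
  mass loss = 2.656 μm/a × 7.14 g/cm³ = 18.96 g·m⁻²·a⁻¹
copper: T>10 °C ⇒ hinge -0.080·(17.5−10) = -0.6000
  SO₂ term: 0.0053·15.0^0.26·exp(0.059·92-0.6000) = 1.339
  Cl⁻ term: 0.01025·21.9^0.27·exp(0.036·92+0.049·17.5) = 1.526
  r_corr = 1.339 + 1.526 = 2.865 μm/a
  mass loss = 2.865 μm/a × 8.96 g/cm³ = 25.67 g·m⁻²·a⁻¹
Ordering by g·m⁻²·a⁻¹: copper (25.7) > zinc (19)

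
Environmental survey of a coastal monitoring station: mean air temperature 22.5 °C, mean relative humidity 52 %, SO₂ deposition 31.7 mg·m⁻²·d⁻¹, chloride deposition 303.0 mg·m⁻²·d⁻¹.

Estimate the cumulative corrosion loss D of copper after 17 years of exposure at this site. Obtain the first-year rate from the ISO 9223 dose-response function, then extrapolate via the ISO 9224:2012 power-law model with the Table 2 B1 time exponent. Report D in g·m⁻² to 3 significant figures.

D(17) = 61.8 g·m⁻²

copper: temperature factor f = -0.080·(12.5) = -1.0000
  SO₂ term: 0.0053·31.7^0.26·exp(0.059·52-1.0000) = 0.103
  Sd branch = 0.01025·Sd^0.27·e^(0.036·RH+0.049·T) = 0.9387 μm/a
  r_corr = 0.103 + 0.9387 = 1.042 μm/a
Long-term exponent b (ISO 9224 Table 2, B1) = 0.667
  D(17) = 1.042 × 17^0.667 = 1.042 × 6.618 = 6.893 μm
  Mass loss = 6.893 μm × 8.96 g/cm³ = 61.76 g·m⁻²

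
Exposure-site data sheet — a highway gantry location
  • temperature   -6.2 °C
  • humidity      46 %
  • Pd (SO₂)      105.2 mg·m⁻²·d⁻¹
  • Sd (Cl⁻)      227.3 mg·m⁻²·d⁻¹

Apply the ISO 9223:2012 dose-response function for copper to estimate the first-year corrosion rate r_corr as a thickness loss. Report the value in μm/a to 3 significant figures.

r_corr = 0.206 μm/a

copper: f(T) = +0.126·(T−10) [T≤10 °C] = -2.0412
  Pd branch = 0.0053·Pd^0.26·e^(0.059·RH+f) = 0.03485 μm/a
  Cl⁻ term: 0.01025·227.3^0.27·exp(0.036·46+0.049·-6.2) = 0.1715
  r_corr = 0.03485 + 0.1715 = 0.2063 μm/a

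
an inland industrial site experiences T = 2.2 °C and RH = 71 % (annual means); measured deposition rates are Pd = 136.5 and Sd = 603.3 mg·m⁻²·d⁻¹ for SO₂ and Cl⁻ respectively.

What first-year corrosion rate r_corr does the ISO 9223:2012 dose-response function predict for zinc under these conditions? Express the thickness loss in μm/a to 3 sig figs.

r_corr = 3.62 μm/a

zinc: f(T) = +0.038·(T−10) [T≤10 °C] = -0.2964
  SO₂ term: 0.0129·136.5^0.44·exp(0.046·71-0.2964) = 2.186
  Cl⁻ term: 0.0175·603.3^0.57·exp(0.008·71+0.085·2.2) = 1.432
  sum: 2.186 + 1.432 → r_corr = 3.618 μm/a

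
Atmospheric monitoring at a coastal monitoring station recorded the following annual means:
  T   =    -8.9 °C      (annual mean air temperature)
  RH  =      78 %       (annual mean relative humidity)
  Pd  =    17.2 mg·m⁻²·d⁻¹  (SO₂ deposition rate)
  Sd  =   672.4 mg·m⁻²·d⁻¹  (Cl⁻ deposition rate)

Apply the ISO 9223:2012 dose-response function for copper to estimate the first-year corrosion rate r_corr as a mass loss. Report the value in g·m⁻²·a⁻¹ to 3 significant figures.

copper: T≤10 °C ⇒ hinge +0.126·(-8.9−10) = -2.3814
  sulphur-dioxide contribution → 0.1023 μm/a
  chloride contribution → 0.6372 μm/a
  ⇒ r_corr(copper) = 0.7395 μm/a
Convert to mass loss: 0.7395 μm/a × 8.96 g/cm³ = 6.626 g·m⁻²·a⁻¹

r_corr = 6.63 g·m⁻²·a⁻¹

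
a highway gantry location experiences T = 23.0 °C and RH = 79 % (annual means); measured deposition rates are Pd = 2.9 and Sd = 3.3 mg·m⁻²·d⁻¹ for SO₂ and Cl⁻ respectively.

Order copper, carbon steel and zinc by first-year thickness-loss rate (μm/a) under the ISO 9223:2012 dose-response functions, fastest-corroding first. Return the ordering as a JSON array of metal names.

["carbon steel", "copper", "zinc"]

copper: temperature factor f = -0.080·(13.0) = -1.0400
  SO₂ term: 0.0053·2.9^0.26·exp(0.059·79-1.0400) = 0.2613
  Sd branch = 0.01025·Sd^0.27·e^(0.036·RH+0.049·T) = 0.7504 μm/a
  sum: 0.2613 + 0.7504 → r_corr = 1.012 μm/a
carbon steel: temperature factor f = -0.054·(13.0) = -0.7020
  Pd branch = 1.77·Pd^0.52·e^(0.02·RH+f) = 7.409 μm/a
  Cl⁻ term: 0.102·3.3^0.62·exp(0.033·79+0.04·23.0) = 7.275
  sum: 7.409 + 7.275 → r_corr = 14.68 μm/a
zinc: T>10 °C ⇒ hinge -0.071·(23.0−10) = -0.9230
  Pd branch = 0.0129·Pd^0.44·e^(0.046·RH+f) = 0.31 μm/a
  Cl⁻ term: 0.0175·3.3^0.57·exp(0.008·79+0.085·23.0) = 0.4593
  sum: 0.31 + 0.4593 → r_corr = 0.7694 μm/a
Ordering by μm/a: carbon steel (14.7) > copper (1.01) > zinc (0.769)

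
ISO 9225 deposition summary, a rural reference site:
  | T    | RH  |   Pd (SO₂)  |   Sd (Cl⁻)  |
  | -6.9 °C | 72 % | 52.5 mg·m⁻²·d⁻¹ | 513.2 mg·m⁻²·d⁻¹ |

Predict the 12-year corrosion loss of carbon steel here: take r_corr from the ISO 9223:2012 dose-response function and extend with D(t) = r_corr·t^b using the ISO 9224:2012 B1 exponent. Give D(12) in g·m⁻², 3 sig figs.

carbon steel: T≤10 °C ⇒ hinge +0.150·(-6.9−10) = -2.5350
  sulphur-dioxide contribution → 4.644 μm/a
  chloride contribution → 39.9 μm/a
  ⇒ r_corr(carbon steel) = 44.55 μm/a
ISO 9224: D(t) = r_corr · t^b with b = 0.523 (carbon steel, B1)
  D(12) = 44.55 × 12^0.523 = 44.55 × 3.668 = 163.4 μm
  Mass loss = 163.4 μm × 7.85 g/cm³ = 1283 g·m⁻²

D(12) = 1.28e+03 g·m⁻²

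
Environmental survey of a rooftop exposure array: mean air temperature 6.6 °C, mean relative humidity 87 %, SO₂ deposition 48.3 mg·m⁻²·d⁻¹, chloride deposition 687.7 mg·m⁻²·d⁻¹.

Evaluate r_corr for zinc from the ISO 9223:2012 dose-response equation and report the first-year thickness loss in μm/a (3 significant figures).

r_corr = 5.96 μm/a

zinc: temperature factor f = +0.038·(-3.4) = -0.1292
  SO₂ term: 0.0129·48.3^0.44·exp(0.046·87-0.1292) = 3.416
  Cl⁻ term: 0.0175·687.7^0.57·exp(0.008·87+0.085·6.6) = 2.548
  r_corr = 3.416 + 2.548 = 5.964 μm/a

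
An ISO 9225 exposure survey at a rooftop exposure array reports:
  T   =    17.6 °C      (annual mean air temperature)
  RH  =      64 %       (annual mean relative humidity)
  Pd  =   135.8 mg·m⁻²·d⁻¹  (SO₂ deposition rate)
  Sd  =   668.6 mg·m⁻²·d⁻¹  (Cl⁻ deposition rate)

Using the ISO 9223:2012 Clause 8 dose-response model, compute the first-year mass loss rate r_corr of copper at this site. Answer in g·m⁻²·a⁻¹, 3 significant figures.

copper: temperature factor f = -0.080·(7.6) = -0.6080
  sulphur-dioxide contribution → 0.4515 μm/a
  chloride contribution → 1.408 μm/a
  total first-year rate 1.86 μm/a
Convert to mass loss: 1.86 μm/a × 8.96 g/cm³ = 16.66 g·m⁻²·a⁻¹

r_corr = 16.7 g·m⁻²·a⁻¹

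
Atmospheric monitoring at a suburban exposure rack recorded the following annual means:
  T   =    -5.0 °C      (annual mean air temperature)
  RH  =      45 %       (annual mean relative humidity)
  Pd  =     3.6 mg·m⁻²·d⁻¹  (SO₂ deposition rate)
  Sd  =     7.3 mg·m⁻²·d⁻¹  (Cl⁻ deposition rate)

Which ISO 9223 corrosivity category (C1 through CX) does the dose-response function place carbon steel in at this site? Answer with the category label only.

C2

carbon steel: f(T) = +0.150·(T−10) [T≤10 °C] = -2.2500
  SO₂ term: 1.77·3.6^0.52·exp(0.02·45-2.2500) = 0.8932
  Sd branch = 0.102·Sd^0.62·e^(0.033·RH+0.04·T) = 1.265 μm/a
  r_corr = 0.8932 + 1.265 = 2.158 μm/a
ISO 9223 Table 2 (carbon steel): 1.3 < 2.16 ≤ 25 μm/a ⇒ C2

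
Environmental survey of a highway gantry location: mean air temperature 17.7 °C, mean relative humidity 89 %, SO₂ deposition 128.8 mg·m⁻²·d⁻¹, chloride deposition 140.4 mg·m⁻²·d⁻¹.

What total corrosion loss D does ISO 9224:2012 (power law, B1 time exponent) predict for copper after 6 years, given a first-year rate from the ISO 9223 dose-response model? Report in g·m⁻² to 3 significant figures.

D(6) = 125 g·m⁻²

copper: f(T) = -0.080·(T−10) [T>10 °C] = -0.6160
  sulphur-dioxide contribution → 1.931 μm/a
  chloride contribution → 2.284 μm/a
  total first-year rate 4.215 μm/a
ISO 9224: D(t) = r_corr · t^b with b = 0.667 (copper, B1)
  D(6) = 4.215 × 6^0.667 = 4.215 × 3.304 = 13.93 μm
  Mass loss = 13.93 μm × 8.96 g/cm³ = 124.8 g·m⁻²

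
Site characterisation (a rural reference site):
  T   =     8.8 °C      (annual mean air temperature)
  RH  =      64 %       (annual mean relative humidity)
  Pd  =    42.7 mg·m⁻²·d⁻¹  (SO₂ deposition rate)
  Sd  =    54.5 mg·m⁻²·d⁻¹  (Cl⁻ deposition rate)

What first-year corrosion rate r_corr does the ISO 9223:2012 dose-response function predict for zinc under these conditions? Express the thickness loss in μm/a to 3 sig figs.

zinc: temperature factor f = +0.038·(-1.2) = -0.0456
  SO₂ term: 0.0129·42.7^0.44·exp(0.046·64-0.0456) = 1.221
  Cl⁻ term: 0.0175·54.5^0.57·exp(0.008·64+0.085·8.8) = 0.6026
  r_corr = 1.221 + 0.6026 = 1.824 μm/a

r_corr = 1.82 μm/a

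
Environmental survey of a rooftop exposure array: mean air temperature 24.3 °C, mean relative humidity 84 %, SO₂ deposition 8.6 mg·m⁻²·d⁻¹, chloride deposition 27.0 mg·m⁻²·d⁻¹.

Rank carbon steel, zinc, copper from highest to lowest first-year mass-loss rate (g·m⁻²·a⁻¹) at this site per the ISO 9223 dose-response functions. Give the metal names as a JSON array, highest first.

carbon steel: T>10 °C ⇒ hinge -0.054·(24.3−10) = -0.7722
  sulphur-dioxide contribution → 13.43 μm/a
  chloride contribution → 33.27 μm/a
  total first-year rate 46.7 μm/a
  mass loss = 46.7 μm/a × 7.85 g/cm³ = 366.6 g·m⁻²·a⁻¹
zinc: temperature factor f = -0.071·(14.3) = -1.0153
  sulphur-dioxide contribution → 0.574 μm/a
  chloride contribution → 1.769 μm/a
  ⇒ r_corr(zinc) = 2.343 μm/a
  mass loss = 2.343 μm/a × 7.14 g/cm³ = 16.73 g·m⁻²·a⁻¹
copper: f(T) = -0.080·(T−10) [T>10 °C] = -1.1440
  sulphur-dioxide contribution → 0.4195 μm/a
  chloride contribution → 1.689 μm/a
  ⇒ r_corr(copper) = 2.108 μm/a
  mass loss = 2.108 μm/a × 8.96 g/cm³ = 18.89 g·m⁻²·a⁻¹
Ordering by g·m⁻²·a⁻¹: carbon steel (367) > copper (18.9) > zinc (16.7)

["carbon steel", "copper", "zinc"]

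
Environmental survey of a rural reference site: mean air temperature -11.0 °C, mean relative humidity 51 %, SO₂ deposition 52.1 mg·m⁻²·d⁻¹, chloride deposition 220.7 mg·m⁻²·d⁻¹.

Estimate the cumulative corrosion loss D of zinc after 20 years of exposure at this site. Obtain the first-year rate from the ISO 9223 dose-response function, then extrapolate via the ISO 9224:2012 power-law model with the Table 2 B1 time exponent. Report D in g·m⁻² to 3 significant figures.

D(20) = 46.4 g·m⁻²

zinc: temperature factor f = +0.038·(-21.0) = -0.7980
  sulphur-dioxide contribution → 0.3454 μm/a
  chloride contribution → 0.2239 μm/a
  total first-year rate 0.5693 μm/a
Power-law: D(20) = r_corr · 20^0.813
  D(20) = 0.5693 × 20^0.813 = 0.5693 × 11.42 = 6.503 μm
  Mass loss = 6.503 μm × 7.14 g/cm³ = 46.43 g·m⁻²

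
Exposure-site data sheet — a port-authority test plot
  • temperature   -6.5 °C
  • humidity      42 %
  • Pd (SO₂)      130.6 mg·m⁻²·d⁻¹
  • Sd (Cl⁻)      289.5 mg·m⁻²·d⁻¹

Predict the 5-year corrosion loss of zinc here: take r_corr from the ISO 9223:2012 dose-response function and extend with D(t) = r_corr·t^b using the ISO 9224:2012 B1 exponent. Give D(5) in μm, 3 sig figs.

D(5) = 2.82 μm

zinc: temperature factor f = +0.038·(-16.5) = -0.6270
  Pd branch = 0.0129·Pd^0.44·e^(0.046·RH+f) = 0.4058 μm/a
  Sd branch = 0.0175·Sd^0.57·e^(0.008·RH+0.085·T) = 0.3566 μm/a
  r_corr = 0.4058 + 0.3566 = 0.7624 μm/a
Long-term exponent b (ISO 9224 Table 2, B1) = 0.813
  D(5) = 0.7624 × 5^0.813 = 0.7624 × 3.701 = 2.821 μm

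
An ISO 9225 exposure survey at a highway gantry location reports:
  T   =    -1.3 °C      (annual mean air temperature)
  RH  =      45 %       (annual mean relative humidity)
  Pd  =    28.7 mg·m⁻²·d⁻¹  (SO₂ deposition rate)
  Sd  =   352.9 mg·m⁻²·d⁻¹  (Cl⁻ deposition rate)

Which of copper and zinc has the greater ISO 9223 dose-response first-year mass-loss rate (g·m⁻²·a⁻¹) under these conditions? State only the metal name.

copper: f(T) = +0.126·(T−10) [T≤10 °C] = -1.4238
  sulphur-dioxide contribution → 0.04345 μm/a
  chloride contribution → 0.2369 μm/a
  ⇒ r_corr(copper) = 0.2803 μm/a
  mass loss = 0.2803 μm/a × 8.96 g/cm³ = 2.512 g·m⁻²·a⁻¹
zinc: T≤10 °C ⇒ hinge +0.038·(-1.3−10) = -0.4294
  sulphur-dioxide contribution → 0.2914 μm/a
  chloride contribution → 0.6361 μm/a
  total first-year rate 0.9276 μm/a
  mass loss = 0.9276 μm/a × 7.14 g/cm³ = 6.623 g·m⁻²·a⁻¹
Ordering by g·m⁻²·a⁻¹: zinc (6.62) > copper (2.51)

zinc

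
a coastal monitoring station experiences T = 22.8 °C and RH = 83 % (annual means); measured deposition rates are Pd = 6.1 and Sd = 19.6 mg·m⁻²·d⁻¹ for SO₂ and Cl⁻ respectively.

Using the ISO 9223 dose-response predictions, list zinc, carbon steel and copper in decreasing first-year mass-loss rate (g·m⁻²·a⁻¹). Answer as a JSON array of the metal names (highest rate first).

zinc: T>10 °C ⇒ hinge -0.071·(22.8−10) = -0.9088
  SO₂ term: 0.0129·6.1^0.44·exp(0.046·83-0.9088) = 0.5243
  Sd branch = 0.0175·Sd^0.57·e^(0.008·RH+0.085·T) = 1.287 μm/a
  sum: 0.5243 + 1.287 → r_corr = 1.812 μm/a
  mass loss = 1.812 μm/a × 7.14 g/cm³ = 12.93 g·m⁻²·a⁻¹
carbon steel: temperature factor f = -0.054·(12.8) = -0.6912
  SO₂ term: 1.77·6.1^0.52·exp(0.02·83-0.6912) = 11.94
  Sd branch = 0.102·Sd^0.62·e^(0.033·RH+0.04·T) = 24.85 μm/a
  r_corr = 11.94 + 24.85 = 36.8 μm/a
  mass loss = 36.8 μm/a × 7.85 g/cm³ = 288.9 g·m⁻²·a⁻¹
copper: T>10 °C ⇒ hinge -0.080·(22.8−10) = -1.0240
  Pd branch = 0.0053·Pd^0.26·e^(0.059·RH+f) = 0.4078 μm/a
  Cl⁻ term: 0.01025·19.6^0.27·exp(0.036·83+0.049·22.8) = 1.388
  r_corr = 0.4078 + 1.388 = 1.796 μm/a
  mass loss = 1.796 μm/a × 8.96 g/cm³ = 16.09 g·m⁻²·a⁻¹
Ordering by g·m⁻²·a⁻¹: carbon steel (289) > copper (16.1) > zinc (12.9)

["carbon steel", "copper", "zinc"]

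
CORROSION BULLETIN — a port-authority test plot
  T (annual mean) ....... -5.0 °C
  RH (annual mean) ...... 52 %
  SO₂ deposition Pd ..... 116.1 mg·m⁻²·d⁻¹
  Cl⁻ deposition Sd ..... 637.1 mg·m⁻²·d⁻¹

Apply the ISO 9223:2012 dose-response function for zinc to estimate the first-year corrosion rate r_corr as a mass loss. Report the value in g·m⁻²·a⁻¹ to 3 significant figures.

zinc: T≤10 °C ⇒ hinge +0.038·(-5.0−10) = -0.5700
  sulphur-dioxide contribution → 0.6462 μm/a
  chloride contribution → 0.6879 μm/a
  total first-year rate 1.334 μm/a
Convert to mass loss: 1.334 μm/a × 7.14 g/cm³ = 9.526 g·m⁻²·a⁻¹

r_corr = 9.53 g·m⁻²·a⁻¹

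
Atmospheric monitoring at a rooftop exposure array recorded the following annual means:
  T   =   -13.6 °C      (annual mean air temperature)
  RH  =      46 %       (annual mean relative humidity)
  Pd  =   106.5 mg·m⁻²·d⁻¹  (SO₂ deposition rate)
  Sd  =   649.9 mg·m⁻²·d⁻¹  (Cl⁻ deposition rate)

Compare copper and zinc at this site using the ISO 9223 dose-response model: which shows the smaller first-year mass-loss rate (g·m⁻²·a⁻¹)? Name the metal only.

copper

copper: T≤10 °C ⇒ hinge +0.126·(-13.6−10) = -2.9736
  Pd branch = 0.0053·Pd^0.26·e^(0.059·RH+f) = 0.01376 μm/a
  Sd branch = 0.01025·Sd^0.27·e^(0.036·RH+0.049·T) = 0.1585 μm/a
  sum: 0.01376 + 0.1585 → r_corr = 0.1722 μm/a
  mass loss = 0.1722 μm/a × 8.96 g/cm³ = 1.543 g·m⁻²·a⁻¹
zinc: temperature factor f = +0.038·(-23.6) = -0.8968
  Pd branch = 0.0129·Pd^0.44·e^(0.046·RH+f) = 0.3405 μm/a
  Sd branch = 0.0175·Sd^0.57·e^(0.008·RH+0.085·T) = 0.3193 μm/a
  r_corr = 0.3405 + 0.3193 = 0.6598 μm/a
  mass loss = 0.6598 μm/a × 7.14 g/cm³ = 4.711 g·m⁻²·a⁻¹
Ordering by g·m⁻²·a⁻¹: zinc (4.71) > copper (1.54)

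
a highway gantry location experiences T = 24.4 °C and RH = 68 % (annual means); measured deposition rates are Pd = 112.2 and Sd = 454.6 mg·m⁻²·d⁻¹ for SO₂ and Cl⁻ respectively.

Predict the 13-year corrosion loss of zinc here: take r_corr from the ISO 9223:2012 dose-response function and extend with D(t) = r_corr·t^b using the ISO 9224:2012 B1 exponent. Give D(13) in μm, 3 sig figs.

zinc: temperature factor f = -0.071·(14.4) = -1.0224
  SO₂ term: 0.0129·112.2^0.44·exp(0.046·68-1.0224) = 0.8454
  Cl⁻ term: 0.0175·454.6^0.57·exp(0.008·68+0.085·24.4) = 7.85
  sum: 0.8454 + 7.85 → r_corr = 8.695 μm/a
Long-term exponent b (ISO 9224 Table 2, B1) = 0.813
  D(13) = 8.695 × 13^0.813 = 8.695 × 8.047 = 69.97 μm

D(13) = 70.0 μm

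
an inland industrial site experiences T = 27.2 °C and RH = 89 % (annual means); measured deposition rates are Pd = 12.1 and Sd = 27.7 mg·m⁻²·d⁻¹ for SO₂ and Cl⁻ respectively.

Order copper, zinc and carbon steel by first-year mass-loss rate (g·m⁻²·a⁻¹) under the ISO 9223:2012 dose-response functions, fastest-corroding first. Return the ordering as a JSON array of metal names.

copper: T>10 °C ⇒ hinge -0.080·(27.2−10) = -1.3760
  sulphur-dioxide contribution → 0.4883 μm/a
  chloride contribution → 2.347 μm/a
  ⇒ r_corr(copper) = 2.835 μm/a
  mass loss = 2.835 μm/a × 8.96 g/cm³ = 25.4 g·m⁻²·a⁻¹
zinc: T>10 °C ⇒ hinge -0.071·(27.2−10) = -1.2212
  sulphur-dioxide contribution → 0.6834 μm/a
  chloride contribution → 2.391 μm/a
  total first-year rate 3.074 μm/a
  mass loss = 3.074 μm/a × 7.14 g/cm³ = 21.95 g·m⁻²·a⁻¹
carbon steel: f(T) = -0.054·(T−10) [T>10 °C] = -0.9288
  sulphur-dioxide contribution → 15.16 μm/a
  chloride contribution → 44.77 μm/a
  total first-year rate 59.93 μm/a
  mass loss = 59.93 μm/a × 7.85 g/cm³ = 470.4 g·m⁻²·a⁻¹
Ordering by g·m⁻²·a⁻¹: carbon steel (470) > copper (25.4) > zinc (22)

["carbon steel", "copper", "zinc"]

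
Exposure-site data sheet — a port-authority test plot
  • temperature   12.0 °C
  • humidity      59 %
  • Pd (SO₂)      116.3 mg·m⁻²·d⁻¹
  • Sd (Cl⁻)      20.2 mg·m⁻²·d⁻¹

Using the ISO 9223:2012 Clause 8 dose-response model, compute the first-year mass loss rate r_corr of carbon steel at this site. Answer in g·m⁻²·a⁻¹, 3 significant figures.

r_corr = 540 g·m⁻²·a⁻¹

carbon steel: f(T) = -0.054·(T−10) [T>10 °C] = -0.1080
  Pd branch = 1.77·Pd^0.52·e^(0.02·RH+f) = 61.33 μm/a
  Cl⁻ term: 0.102·20.2^0.62·exp(0.033·59+0.04·12.0) = 7.446
  sum: 61.33 + 7.446 → r_corr = 68.77 μm/a
Convert to mass loss: 68.77 μm/a × 7.85 g/cm³ = 539.9 g·m⁻²·a⁻¹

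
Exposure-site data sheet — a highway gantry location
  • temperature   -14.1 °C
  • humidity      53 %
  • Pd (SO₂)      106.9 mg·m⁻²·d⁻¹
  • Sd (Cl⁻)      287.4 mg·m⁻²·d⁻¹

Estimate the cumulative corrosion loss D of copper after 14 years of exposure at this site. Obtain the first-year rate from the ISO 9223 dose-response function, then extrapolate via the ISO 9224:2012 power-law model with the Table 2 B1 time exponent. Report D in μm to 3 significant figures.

D(14) = 1.04 μm

copper: temperature factor f = +0.126·(-24.1) = -3.0366
  sulphur-dioxide contribution → 0.01955 μm/a
  chloride contribution → 0.1596 μm/a
  ⇒ r_corr(copper) = 0.1792 μm/a
Power-law: D(14) = r_corr · 14^0.667
  D(14) = 0.1792 × 14^0.667 = 0.1792 × 5.814 = 1.042 μm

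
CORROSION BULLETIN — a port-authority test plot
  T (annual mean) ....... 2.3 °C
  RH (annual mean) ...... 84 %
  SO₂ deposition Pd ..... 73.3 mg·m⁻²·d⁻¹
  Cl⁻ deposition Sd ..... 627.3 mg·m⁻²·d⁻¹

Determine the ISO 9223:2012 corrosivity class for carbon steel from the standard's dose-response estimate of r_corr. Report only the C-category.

carbon steel: f(T) = +0.150·(T−10) [T≤10 °C] = -1.1550
  SO₂ term: 1.77·73.3^0.52·exp(0.02·84-1.1550) = 27.91
  Sd branch = 0.102·Sd^0.62·e^(0.033·RH+0.04·T) = 97.02 μm/a
  r_corr = 27.91 + 97.02 = 124.9 μm/a
Category bounds: 80…200 μm/a bracket r_corr ⇒ C5

C5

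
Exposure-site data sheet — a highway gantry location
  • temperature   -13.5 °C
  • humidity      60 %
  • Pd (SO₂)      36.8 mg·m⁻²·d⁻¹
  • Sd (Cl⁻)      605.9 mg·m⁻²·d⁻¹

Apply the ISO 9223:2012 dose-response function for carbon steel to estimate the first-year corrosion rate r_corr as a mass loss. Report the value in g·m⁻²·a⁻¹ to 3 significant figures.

carbon steel: T≤10 °C ⇒ hinge +0.150·(-13.5−10) = -3.5250
  SO₂ term: 1.77·36.8^0.52·exp(0.02·60-3.5250) = 1.128
  Cl⁻ term: 0.102·605.9^0.62·exp(0.033·60+0.04·-13.5) = 22.86
  sum: 1.128 + 22.86 → r_corr = 23.99 μm/a
Convert to mass loss: 23.99 μm/a × 7.85 g/cm³ = 188.3 g·m⁻²·a⁻¹

r_corr = 188 g·m⁻²·a⁻¹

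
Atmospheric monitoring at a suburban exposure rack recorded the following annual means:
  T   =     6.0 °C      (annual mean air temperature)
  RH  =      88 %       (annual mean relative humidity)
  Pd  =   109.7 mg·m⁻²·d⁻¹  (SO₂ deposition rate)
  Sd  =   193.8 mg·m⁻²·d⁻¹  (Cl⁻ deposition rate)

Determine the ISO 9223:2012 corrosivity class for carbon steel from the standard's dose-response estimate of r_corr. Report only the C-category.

carbon steel: T≤10 °C ⇒ hinge +0.150·(6.0−10) = -0.6000
  sulphur-dioxide contribution → 64.96 μm/a
  chloride contribution → 61.97 μm/a
  total first-year rate 126.9 μm/a
ISO 9223 Table 2 (carbon steel): 80 < 127 ≤ 200 μm/a ⇒ C5

C5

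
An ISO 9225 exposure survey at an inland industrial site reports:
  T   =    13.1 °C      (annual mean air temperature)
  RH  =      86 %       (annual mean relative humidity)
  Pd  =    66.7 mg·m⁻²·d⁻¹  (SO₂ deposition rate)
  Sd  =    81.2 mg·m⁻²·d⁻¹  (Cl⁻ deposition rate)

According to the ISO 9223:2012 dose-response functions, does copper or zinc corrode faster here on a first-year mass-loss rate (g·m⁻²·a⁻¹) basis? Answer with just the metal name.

zinc

copper: f(T) = -0.080·(T−10) [T>10 °C] = -0.2480
  sulphur-dioxide contribution → 1.97 μm/a
  chloride contribution → 1.411 μm/a
  total first-year rate 3.381 μm/a
  mass loss = 3.381 μm/a × 8.96 g/cm³ = 30.3 g·m⁻²·a⁻¹
zinc: f(T) = -0.071·(T−10) [T>10 °C] = -0.2201
  sulphur-dioxide contribution → 3.433 μm/a
  chloride contribution → 1.3 μm/a
  total first-year rate 4.733 μm/a
  mass loss = 4.733 μm/a × 7.14 g/cm³ = 33.79 g·m⁻²·a⁻¹
Ordering by g·m⁻²·a⁻¹: zinc (33.8) > copper (30.3)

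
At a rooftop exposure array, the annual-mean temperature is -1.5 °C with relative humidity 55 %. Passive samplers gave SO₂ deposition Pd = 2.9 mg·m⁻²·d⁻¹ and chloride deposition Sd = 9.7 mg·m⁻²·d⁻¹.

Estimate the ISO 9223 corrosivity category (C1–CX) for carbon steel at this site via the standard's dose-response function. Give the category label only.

C2

carbon steel: temperature factor f = +0.150·(-11.5) = -1.7250
  sulphur-dioxide contribution → 1.648 μm/a
  chloride contribution → 2.413 μm/a
  ⇒ r_corr(carbon steel) = 4.061 μm/a
4.06 μm/a falls in (1.3, 25] for carbon steel → category C2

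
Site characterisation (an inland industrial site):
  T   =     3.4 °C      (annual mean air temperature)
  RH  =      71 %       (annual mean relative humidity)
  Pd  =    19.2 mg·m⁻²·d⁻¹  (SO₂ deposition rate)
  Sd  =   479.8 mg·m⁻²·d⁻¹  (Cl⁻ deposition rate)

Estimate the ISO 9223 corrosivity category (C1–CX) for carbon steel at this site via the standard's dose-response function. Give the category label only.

C4

carbon steel: f(T) = +0.150·(T−10) [T≤10 °C] = -0.9900
  SO₂ term: 1.77·19.2^0.52·exp(0.02·71-0.9900) = 12.65
  Cl⁻ term: 0.102·479.8^0.62·exp(0.033·71+0.04·3.4) = 55.91
  r_corr = 12.65 + 55.91 = 68.56 μm/a
68.6 μm/a falls in (50, 80] for carbon steel → category C4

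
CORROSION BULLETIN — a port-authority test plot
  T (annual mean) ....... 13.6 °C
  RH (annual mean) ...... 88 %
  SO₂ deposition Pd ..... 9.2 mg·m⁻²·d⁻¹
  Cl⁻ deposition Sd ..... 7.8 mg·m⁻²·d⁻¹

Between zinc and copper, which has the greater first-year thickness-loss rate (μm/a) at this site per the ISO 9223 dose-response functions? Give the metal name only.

zinc: temperature factor f = -0.071·(3.6) = -0.2556
  SO₂ term: 0.0129·9.2^0.44·exp(0.046·88-0.2556) = 1.519
  Sd branch = 0.0175·Sd^0.57·e^(0.008·RH+0.085·T) = 0.3625 μm/a
  r_corr = 1.519 + 0.3625 = 1.882 μm/a
copper: f(T) = -0.080·(T−10) [T>10 °C] = -0.2880
  Pd branch = 0.0053·Pd^0.26·e^(0.059·RH+f) = 1.272 μm/a
  Sd branch = 0.01025·Sd^0.27·e^(0.036·RH+0.049·T) = 0.8257 μm/a
  sum: 1.272 + 0.8257 → r_corr = 2.098 μm/a
Ordering by μm/a: copper (2.1) > zinc (1.88)

copper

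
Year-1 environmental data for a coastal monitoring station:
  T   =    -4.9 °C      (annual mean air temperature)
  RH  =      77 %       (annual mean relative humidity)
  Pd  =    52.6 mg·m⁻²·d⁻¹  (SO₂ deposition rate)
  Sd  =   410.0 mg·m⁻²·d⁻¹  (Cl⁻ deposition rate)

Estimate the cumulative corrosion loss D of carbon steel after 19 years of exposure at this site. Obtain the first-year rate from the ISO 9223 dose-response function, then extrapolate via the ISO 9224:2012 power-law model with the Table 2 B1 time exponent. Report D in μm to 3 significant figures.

D(19) = 239 μm

carbon steel: T≤10 °C ⇒ hinge +0.150·(-4.9−10) = -2.2350
  SO₂ term: 1.77·52.6^0.52·exp(0.02·77-2.2350) = 6.935
  Cl⁻ term: 0.102·410.0^0.62·exp(0.033·77+0.04·-4.9) = 44.36
  sum: 6.935 + 44.36 → r_corr = 51.29 μm/a
ISO 9224: D(t) = r_corr · t^b with b = 0.523 (carbon steel, B1)
  D(19) = 51.29 × 19^0.523 = 51.29 × 4.664 = 239.2 μm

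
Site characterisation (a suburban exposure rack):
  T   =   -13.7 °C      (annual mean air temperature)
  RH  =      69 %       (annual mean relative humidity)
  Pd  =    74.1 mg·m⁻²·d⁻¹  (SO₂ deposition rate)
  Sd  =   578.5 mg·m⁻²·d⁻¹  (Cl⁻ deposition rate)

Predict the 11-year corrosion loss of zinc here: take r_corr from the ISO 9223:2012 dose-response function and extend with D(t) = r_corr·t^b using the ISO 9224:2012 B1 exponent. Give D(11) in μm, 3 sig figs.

D(11) = 8.35 μm

zinc: T≤10 °C ⇒ hinge +0.038·(-13.7−10) = -0.9006
  Pd branch = 0.0129·Pd^0.44·e^(0.046·RH+f) = 0.833 μm/a
  Sd branch = 0.0175·Sd^0.57·e^(0.008·RH+0.085·T) = 0.3561 μm/a
  r_corr = 0.833 + 0.3561 = 1.189 μm/a
Power-law: D(11) = r_corr · 11^0.813
  D(11) = 1.189 × 11^0.813 = 1.189 × 7.025 = 8.353 μm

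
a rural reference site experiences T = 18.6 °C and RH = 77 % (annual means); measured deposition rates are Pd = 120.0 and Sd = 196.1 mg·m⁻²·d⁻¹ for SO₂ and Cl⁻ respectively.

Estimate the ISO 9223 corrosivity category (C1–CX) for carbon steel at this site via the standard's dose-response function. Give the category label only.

carbon steel: f(T) = -0.054·(T−10) [T>10 °C] = -0.4644
  SO₂ term: 1.77·120.0^0.52·exp(0.02·77-0.4644) = 62.56
  Sd branch = 0.102·Sd^0.62·e^(0.033·RH+0.04·T) = 71.88 μm/a
  sum: 62.56 + 71.88 → r_corr = 134.4 μm/a
Category bounds: 80…200 μm/a bracket r_corr ⇒ C5

C5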